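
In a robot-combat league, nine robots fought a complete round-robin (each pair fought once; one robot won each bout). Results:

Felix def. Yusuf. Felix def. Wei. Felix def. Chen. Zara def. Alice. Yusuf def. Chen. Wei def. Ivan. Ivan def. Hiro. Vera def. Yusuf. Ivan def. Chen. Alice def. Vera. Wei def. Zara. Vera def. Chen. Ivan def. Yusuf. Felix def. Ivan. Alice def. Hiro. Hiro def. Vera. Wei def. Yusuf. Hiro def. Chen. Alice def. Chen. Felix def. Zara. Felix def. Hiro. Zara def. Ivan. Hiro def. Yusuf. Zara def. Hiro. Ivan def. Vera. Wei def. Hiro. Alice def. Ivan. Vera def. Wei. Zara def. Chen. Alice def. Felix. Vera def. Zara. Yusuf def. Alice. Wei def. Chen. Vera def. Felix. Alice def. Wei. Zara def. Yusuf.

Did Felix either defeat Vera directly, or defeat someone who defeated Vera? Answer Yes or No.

Yes

Felix did not beat Vera directly.
Felix beat Chen, Ivan, Hiro, Yusuf, Wei, Zara. Of those, Ivan beat Vera.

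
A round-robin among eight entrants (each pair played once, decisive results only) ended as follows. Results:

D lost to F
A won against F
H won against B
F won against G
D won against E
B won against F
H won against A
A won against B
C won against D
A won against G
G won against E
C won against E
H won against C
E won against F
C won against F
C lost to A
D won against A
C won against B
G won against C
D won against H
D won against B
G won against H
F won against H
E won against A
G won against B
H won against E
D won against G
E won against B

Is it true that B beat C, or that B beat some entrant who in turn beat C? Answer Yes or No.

B did not beat C directly.
B beat F, but each of them lost to C. No two-step path.

No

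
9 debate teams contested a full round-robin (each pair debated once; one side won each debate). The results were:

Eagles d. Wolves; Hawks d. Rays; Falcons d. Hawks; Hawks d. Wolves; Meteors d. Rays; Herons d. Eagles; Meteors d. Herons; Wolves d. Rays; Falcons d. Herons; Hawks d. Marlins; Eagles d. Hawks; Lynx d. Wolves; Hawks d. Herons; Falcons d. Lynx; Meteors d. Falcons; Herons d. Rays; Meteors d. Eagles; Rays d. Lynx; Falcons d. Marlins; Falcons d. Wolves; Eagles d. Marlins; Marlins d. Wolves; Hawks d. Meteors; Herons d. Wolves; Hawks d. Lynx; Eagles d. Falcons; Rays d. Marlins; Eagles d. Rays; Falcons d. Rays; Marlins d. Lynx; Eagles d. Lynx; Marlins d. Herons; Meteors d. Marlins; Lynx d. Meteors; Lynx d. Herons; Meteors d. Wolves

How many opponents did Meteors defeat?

6

Meteors' results: beat Wolves, Eagles, Herons, Marlins, Rays, Falcons; lost to Lynx, Hawks.
That is 6 wins.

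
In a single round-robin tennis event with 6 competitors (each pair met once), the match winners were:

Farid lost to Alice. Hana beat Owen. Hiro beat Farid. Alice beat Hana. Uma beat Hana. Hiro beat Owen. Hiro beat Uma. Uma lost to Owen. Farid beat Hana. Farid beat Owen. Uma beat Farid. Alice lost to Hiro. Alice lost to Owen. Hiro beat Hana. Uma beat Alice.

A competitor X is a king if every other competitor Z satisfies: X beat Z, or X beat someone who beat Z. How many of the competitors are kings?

1

Owen cannot reach Hiro in two steps.
Uma cannot reach Hiro in two steps.
Farid cannot reach Hiro in two steps.
Hiro reaches everyone (king).
Alice cannot reach Uma, Hiro in two steps.
Hana cannot reach Farid, Hiro in two steps.
Kings: Hiro — 1.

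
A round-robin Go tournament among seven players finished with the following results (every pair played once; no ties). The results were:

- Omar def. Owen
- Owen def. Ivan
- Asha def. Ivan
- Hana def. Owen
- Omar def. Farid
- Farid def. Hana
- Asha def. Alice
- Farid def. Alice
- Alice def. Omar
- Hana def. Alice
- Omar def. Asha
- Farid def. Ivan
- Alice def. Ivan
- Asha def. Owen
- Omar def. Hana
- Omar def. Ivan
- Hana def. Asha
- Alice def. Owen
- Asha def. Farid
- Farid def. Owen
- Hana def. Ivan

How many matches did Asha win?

Asha's results: beat Owen, Farid, Ivan, Alice; lost to Omar, Hana.
That is 4 wins.

4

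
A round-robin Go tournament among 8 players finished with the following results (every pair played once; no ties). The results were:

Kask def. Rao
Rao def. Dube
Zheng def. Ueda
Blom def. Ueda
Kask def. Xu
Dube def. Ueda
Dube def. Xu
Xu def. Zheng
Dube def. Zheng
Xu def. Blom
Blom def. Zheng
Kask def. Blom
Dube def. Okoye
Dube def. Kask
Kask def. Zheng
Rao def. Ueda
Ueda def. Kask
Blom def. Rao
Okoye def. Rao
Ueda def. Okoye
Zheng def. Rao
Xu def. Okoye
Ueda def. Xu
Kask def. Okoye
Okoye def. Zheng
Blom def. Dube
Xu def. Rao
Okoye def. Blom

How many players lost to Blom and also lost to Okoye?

2

Blom beat: Dube, Zheng, Ueda, Rao.
Okoye beat: Blom, Zheng, Rao.
Both beat: Zheng, Rao — 2.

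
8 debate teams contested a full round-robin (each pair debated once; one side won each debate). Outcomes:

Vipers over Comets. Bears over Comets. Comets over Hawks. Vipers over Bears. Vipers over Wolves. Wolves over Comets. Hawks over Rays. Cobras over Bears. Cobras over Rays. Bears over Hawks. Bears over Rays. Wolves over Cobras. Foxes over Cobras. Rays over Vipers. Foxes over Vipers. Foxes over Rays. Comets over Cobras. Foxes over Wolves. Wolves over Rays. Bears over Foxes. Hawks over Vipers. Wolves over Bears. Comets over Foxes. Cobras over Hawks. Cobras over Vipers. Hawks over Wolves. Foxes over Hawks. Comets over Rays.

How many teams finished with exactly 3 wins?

2

Win totals: Bears 4, Foxes 5, Hawks 3, Cobras 4, Wolves 4, Rays 1, Comets 4, Vipers 3.
Exactly 3: Hawks, Vipers — 2 teams.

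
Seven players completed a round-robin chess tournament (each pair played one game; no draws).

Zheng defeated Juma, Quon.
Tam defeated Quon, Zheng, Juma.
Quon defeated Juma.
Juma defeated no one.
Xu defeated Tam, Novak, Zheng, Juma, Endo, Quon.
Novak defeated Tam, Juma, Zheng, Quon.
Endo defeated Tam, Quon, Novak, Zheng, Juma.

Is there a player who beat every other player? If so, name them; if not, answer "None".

Xu

Xu has 6 wins out of 6 opponents — a perfect record.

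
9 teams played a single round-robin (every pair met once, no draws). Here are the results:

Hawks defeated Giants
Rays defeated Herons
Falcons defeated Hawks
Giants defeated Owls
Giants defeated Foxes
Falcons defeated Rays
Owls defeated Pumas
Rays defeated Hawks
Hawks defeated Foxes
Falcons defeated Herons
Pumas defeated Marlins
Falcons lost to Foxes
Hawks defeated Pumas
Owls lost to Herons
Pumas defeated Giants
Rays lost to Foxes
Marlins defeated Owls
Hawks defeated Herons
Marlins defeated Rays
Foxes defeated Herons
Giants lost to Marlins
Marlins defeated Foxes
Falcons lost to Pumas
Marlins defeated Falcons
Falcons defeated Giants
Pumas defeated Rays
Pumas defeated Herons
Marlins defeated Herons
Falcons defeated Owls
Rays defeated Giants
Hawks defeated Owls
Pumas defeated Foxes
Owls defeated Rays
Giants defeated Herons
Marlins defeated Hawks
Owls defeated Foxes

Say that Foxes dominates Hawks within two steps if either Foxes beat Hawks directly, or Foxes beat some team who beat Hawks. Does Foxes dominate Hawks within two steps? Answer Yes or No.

Foxes did not beat Hawks directly.
Foxes beat Rays, Herons, Falcons. Of those, Rays beat Hawks.

Yes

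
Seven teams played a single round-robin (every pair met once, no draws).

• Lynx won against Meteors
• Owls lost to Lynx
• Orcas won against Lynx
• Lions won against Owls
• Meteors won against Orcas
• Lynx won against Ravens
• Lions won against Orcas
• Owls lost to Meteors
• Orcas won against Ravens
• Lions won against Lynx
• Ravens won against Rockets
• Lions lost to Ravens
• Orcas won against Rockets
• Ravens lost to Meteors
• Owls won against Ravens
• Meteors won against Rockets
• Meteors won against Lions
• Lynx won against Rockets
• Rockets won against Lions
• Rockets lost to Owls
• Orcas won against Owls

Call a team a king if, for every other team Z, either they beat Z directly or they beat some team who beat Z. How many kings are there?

4

Lynx reaches everyone (king).
Rockets cannot reach Ravens, Meteors in two steps.
Orcas reaches everyone (king).
Ravens cannot reach Meteors in two steps.
Meteors reaches everyone (king).
Owls cannot reach Lynx, Orcas, Meteors in two steps.
Lions reaches everyone (king).
Kings: Lynx, Orcas, Meteors, Lions — 4.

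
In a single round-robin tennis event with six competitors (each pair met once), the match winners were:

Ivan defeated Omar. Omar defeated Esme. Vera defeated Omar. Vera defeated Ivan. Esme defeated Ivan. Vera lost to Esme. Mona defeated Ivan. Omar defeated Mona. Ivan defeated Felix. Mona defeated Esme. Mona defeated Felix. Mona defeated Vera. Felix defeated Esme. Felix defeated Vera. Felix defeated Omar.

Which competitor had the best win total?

Mona

Win totals: Vera 2, Felix 3, Ivan 2, Esme 2, Mona 4, Omar 2.
Mona leads with 4 wins (next highest: 3).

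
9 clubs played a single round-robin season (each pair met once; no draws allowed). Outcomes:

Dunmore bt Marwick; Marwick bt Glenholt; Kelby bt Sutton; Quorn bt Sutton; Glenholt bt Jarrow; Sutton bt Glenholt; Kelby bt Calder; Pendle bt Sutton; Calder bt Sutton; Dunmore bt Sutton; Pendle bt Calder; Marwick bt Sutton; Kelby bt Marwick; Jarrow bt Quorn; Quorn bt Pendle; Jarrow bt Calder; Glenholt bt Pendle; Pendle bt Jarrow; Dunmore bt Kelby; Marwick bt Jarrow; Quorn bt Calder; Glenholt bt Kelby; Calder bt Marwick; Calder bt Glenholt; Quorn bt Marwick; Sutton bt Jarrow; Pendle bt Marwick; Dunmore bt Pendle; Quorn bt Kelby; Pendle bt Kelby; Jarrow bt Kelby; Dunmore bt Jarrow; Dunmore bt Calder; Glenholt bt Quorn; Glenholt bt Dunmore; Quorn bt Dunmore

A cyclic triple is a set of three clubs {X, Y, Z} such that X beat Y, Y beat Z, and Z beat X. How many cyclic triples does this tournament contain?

21

Win totals: Jarrow 3, Quorn 6, Pendle 5, Marwick 3, Calder 3, Dunmore 6, Sutton 2, Kelby 3, Glenholt 5.
A club with w wins dominates both others in C(w,2) triples; summing gives 3 + 15 + 10 + 3 + 3 + 15 + 1 + 3 + 10 = 63 transitive triples.
Total triples C(9,3) = 84, so cyclic triples = 84 − 63 = 21.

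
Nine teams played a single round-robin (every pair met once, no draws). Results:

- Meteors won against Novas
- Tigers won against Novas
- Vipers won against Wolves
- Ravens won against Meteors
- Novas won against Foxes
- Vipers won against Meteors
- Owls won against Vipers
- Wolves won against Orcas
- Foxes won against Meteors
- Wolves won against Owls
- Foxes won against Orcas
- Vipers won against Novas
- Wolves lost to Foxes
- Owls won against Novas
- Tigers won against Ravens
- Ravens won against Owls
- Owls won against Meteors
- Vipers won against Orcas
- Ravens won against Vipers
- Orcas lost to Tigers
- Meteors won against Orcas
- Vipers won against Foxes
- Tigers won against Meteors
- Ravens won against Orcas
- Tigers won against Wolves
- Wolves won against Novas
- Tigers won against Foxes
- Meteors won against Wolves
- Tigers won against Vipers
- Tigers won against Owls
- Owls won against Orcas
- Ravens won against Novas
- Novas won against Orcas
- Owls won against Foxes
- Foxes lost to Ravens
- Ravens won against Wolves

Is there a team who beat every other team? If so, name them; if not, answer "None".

Tigers has 8 wins out of 8 opponents — a perfect record.

Tigers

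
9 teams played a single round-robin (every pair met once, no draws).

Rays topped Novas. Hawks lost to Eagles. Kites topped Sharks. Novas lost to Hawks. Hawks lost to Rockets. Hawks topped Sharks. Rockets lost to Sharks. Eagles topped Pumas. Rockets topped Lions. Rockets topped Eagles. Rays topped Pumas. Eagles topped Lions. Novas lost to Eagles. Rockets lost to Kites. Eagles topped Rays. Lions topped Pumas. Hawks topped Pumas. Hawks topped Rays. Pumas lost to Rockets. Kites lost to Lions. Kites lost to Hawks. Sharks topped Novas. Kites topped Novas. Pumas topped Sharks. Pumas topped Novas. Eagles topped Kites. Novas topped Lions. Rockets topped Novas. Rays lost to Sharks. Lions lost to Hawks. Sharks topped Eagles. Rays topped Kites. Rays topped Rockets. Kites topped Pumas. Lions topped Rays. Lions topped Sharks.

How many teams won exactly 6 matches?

Win totals: Hawks 6, Kites 4, Lions 4, Sharks 4, Rays 4, Eagles 6, Novas 1, Rockets 5, Pumas 2.
Exactly 6: Hawks, Eagles — 2 teams.

2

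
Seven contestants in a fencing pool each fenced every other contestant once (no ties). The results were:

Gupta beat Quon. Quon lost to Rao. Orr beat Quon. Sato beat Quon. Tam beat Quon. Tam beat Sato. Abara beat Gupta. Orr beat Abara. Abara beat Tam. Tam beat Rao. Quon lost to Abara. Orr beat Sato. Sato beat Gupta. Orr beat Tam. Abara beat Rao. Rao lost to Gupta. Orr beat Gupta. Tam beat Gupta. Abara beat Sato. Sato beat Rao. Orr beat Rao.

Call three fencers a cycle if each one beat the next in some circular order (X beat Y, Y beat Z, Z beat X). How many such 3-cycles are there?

0

Win totals: Orr 6, Quon 0, Tam 4, Rao 1, Sato 3, Gupta 2, Abara 5.
A fencer with w wins dominates both others in C(w,2) triples; summing gives 15 + 0 + 6 + 0 + 3 + 1 + 10 = 35 transitive triples.
Total triples C(7,3) = 35, so cyclic triples = 35 − 35 = 0.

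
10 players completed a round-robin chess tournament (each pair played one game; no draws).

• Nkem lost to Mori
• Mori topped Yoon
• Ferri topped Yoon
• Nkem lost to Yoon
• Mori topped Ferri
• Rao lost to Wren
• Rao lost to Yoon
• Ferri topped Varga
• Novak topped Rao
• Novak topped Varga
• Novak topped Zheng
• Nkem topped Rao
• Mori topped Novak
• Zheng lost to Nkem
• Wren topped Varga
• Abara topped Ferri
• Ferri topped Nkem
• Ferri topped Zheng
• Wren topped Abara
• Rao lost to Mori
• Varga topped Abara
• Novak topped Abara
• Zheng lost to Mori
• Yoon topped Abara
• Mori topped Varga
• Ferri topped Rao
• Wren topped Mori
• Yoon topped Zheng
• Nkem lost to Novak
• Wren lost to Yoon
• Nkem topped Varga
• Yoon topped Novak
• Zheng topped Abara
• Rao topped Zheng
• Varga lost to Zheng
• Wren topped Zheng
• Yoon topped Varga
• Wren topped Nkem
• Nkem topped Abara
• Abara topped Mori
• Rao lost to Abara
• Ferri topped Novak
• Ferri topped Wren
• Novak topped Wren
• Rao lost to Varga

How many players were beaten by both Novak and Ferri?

5

Novak beat: Varga, Wren, Rao, Nkem, Zheng, Abara.
Ferri beat: Varga, Wren, Rao, Novak, Yoon, Nkem, Zheng.
Both beat: Varga, Wren, Rao, Nkem, Zheng — 5.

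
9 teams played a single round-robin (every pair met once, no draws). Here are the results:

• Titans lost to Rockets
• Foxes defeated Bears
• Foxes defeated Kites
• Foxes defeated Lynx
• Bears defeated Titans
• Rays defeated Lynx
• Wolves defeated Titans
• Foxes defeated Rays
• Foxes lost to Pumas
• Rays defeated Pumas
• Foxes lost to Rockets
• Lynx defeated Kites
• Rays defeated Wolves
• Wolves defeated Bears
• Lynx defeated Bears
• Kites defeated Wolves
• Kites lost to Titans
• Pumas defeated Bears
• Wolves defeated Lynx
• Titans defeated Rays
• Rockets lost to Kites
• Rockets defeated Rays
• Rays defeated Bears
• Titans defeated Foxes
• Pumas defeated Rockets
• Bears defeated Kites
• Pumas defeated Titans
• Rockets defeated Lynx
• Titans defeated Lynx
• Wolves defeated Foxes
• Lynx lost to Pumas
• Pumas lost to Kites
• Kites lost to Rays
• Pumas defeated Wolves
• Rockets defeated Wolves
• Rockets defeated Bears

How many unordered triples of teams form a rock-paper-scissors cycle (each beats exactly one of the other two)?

21

Win totals: Lynx 2, Kites 3, Rays 5, Titans 4, Foxes 4, Rockets 6, Bears 2, Wolves 4, Pumas 6.
A team with w wins dominates both others in C(w,2) triples; summing gives 1 + 3 + 10 + 6 + 6 + 15 + 1 + 6 + 15 = 63 transitive triples.
Total triples C(9,3) = 84, so cyclic triples = 84 − 63 = 21.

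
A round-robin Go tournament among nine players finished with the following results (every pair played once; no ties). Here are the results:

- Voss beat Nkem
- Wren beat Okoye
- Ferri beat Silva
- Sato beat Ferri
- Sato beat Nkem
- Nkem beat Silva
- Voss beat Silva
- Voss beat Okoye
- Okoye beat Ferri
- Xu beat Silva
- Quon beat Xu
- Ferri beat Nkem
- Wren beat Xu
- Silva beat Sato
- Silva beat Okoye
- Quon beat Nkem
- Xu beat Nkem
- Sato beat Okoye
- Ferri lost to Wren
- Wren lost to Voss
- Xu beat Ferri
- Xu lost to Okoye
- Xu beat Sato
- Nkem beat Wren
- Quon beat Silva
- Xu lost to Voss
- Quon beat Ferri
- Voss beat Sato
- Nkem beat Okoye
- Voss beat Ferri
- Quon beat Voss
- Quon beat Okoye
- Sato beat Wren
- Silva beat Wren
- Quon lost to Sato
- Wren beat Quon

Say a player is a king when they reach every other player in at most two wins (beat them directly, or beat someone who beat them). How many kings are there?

4

Ferri cannot reach Voss, Quon, Xu in two steps.
Voss reaches everyone (king).
Sato reaches everyone (king).
Silva cannot reach Voss in two steps.
Quon reaches everyone (king).
Okoye cannot reach Voss, Quon, Wren in two steps.
Xu cannot reach Voss in two steps.
Wren reaches everyone (king).
Nkem cannot reach Voss in two steps.
Kings: Voss, Sato, Quon, Wren — 4.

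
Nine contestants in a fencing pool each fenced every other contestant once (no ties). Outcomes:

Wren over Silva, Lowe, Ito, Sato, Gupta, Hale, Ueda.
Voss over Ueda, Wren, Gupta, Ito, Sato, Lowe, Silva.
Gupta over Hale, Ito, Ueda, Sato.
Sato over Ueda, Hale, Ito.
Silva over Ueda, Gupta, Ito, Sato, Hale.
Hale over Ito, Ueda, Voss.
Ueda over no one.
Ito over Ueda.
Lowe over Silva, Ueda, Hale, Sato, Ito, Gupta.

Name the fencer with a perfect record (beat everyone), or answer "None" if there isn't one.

None

Highest win total is Wren with 7 (out of 8 possible).
Wren lost to Voss, so no fencer went undefeated.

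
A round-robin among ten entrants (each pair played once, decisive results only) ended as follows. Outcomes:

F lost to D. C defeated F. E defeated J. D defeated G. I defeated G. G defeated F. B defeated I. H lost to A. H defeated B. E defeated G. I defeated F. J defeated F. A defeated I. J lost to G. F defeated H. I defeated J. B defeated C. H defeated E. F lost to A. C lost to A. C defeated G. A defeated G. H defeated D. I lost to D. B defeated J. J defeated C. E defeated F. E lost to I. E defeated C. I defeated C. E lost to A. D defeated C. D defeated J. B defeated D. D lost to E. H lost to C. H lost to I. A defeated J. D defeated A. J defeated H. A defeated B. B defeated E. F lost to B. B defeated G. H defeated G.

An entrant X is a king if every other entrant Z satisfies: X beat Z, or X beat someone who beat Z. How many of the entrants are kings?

4

A reaches everyone (king).
B reaches everyone (king).
C cannot reach A, I in two steps.
D reaches everyone (king).
E cannot reach B in two steps.
F cannot reach A, C, I, J in two steps.
G cannot reach A, B, D, E, I in two steps.
H reaches everyone (king).
I cannot reach A in two steps.
J cannot reach A, I in two steps.
Kings: A, B, D, H — 4.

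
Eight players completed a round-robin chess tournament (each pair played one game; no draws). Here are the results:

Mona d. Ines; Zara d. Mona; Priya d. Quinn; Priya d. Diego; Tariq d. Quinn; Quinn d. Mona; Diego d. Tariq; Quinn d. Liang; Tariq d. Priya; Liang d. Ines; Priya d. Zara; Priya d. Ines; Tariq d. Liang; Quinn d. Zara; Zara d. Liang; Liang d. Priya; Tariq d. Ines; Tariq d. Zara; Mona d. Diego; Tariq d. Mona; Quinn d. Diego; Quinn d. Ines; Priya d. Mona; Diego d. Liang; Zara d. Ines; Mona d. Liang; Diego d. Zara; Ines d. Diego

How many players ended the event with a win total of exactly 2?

Win totals: Diego 3, Liang 2, Priya 5, Quinn 5, Zara 3, Ines 1, Mona 3, Tariq 6.
Exactly 2: Liang — 1 player.

1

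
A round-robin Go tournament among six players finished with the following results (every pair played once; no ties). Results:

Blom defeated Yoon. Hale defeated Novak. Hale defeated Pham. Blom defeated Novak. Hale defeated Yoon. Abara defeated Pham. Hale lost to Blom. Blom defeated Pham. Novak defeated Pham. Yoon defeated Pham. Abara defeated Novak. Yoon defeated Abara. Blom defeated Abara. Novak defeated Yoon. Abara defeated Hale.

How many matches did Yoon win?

Yoon's results: beat Abara, Pham; lost to Blom, Hale, Novak.
That is 2 wins.

2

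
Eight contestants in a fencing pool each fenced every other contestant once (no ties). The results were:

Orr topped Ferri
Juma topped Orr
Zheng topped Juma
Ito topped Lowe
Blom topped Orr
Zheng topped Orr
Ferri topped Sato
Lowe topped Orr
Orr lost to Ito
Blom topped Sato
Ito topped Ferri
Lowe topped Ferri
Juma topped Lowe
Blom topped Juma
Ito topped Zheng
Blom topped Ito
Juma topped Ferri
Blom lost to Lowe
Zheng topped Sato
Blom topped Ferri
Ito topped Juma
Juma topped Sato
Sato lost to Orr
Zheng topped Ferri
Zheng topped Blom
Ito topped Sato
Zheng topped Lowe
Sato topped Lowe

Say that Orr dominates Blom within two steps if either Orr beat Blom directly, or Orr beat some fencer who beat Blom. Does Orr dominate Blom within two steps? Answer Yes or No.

Orr did not beat Blom directly.
Orr beat Ferri, Sato, but each of them lost to Blom. No two-step path.

No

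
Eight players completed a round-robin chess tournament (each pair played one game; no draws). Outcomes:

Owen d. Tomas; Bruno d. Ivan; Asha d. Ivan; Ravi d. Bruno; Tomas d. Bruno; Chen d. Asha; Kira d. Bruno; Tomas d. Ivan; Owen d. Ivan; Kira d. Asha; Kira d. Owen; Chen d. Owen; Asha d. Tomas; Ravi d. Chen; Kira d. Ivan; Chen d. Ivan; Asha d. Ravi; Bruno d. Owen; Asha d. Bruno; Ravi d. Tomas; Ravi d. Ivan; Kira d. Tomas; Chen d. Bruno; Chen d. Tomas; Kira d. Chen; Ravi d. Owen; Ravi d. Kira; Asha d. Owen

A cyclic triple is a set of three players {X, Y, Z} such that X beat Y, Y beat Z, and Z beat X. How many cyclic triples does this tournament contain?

3

Win totals: Owen 2, Tomas 2, Kira 6, Chen 5, Asha 5, Bruno 2, Ravi 6, Ivan 0.
A player with w wins dominates both others in C(w,2) triples; summing gives 1 + 1 + 15 + 10 + 10 + 1 + 15 + 0 = 53 transitive triples.
Total triples C(8,3) = 56, so cyclic triples = 56 − 53 = 3.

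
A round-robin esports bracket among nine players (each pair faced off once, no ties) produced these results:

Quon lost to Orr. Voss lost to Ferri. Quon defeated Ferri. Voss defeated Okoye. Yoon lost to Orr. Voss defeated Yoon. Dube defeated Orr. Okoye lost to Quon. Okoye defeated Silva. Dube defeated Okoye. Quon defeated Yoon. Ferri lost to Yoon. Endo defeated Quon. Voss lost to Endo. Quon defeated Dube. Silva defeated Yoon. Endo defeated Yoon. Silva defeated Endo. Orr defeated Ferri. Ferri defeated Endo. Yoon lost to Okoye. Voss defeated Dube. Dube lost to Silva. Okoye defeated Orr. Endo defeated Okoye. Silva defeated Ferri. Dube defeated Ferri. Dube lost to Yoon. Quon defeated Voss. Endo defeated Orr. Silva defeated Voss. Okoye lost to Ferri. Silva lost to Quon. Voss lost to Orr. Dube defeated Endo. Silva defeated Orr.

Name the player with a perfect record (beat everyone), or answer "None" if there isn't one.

Highest win total is Silva with 6 (out of 8 possible).
Silva lost to Quon, Okoye, so no player went undefeated.

None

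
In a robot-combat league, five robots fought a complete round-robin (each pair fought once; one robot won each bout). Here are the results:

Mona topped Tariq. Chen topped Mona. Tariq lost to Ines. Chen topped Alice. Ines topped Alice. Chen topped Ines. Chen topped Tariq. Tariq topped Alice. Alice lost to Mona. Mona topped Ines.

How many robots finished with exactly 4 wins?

Win totals: Ines 2, Tariq 1, Chen 4, Mona 3, Alice 0.
Exactly 4: Chen — 1 robot.

1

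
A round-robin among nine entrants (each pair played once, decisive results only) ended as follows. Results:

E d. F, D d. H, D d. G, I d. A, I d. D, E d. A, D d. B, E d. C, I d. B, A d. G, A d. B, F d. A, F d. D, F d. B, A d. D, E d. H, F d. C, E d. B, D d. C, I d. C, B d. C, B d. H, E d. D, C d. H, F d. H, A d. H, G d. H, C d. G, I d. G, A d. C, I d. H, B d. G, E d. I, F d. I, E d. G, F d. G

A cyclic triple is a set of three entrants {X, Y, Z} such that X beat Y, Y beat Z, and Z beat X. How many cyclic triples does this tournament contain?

Win totals: A 5, B 3, C 2, D 4, E 8, F 7, G 1, H 0, I 6.
An entrant with w wins dominates both others in C(w,2) triples; summing gives 10 + 3 + 1 + 6 + 28 + 21 + 0 + 0 + 15 = 84 transitive triples.
Total triples C(9,3) = 84, so cyclic triples = 84 − 84 = 0.

0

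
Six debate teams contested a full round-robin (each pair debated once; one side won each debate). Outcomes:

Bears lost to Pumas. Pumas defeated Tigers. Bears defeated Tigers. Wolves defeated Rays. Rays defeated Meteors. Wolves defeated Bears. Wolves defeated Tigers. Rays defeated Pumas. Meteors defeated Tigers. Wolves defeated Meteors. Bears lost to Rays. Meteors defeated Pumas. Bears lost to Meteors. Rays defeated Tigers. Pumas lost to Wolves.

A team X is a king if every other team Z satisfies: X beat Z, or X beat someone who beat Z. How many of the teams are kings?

Wolves reaches everyone (king).
Meteors cannot reach Wolves, Rays in two steps.
Bears cannot reach Wolves, Meteors, Rays, Pumas in two steps.
Tigers cannot reach Wolves, Meteors, Bears, Rays, Pumas in two steps.
Rays cannot reach Wolves in two steps.
Pumas cannot reach Wolves, Meteors, Rays in two steps.
Kings: Wolves — 1.

1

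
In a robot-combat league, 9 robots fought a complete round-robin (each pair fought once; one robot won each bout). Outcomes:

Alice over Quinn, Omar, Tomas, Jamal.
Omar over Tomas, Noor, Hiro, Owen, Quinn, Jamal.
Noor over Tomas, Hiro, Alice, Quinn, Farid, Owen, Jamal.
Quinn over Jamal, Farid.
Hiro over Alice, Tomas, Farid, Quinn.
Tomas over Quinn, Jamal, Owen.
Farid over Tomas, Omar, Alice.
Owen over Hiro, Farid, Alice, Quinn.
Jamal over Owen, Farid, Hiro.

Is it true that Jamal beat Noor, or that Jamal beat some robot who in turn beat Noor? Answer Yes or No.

No

Jamal did not beat Noor directly.
Jamal beat Owen, Farid, Hiro, but each of them lost to Noor. No two-step path.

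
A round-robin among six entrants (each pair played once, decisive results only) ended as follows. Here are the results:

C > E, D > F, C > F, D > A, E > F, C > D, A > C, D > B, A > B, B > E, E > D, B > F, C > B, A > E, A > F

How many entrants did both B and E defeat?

B beat: E, F.
E beat: D, F.
Both beat: F — 1.

1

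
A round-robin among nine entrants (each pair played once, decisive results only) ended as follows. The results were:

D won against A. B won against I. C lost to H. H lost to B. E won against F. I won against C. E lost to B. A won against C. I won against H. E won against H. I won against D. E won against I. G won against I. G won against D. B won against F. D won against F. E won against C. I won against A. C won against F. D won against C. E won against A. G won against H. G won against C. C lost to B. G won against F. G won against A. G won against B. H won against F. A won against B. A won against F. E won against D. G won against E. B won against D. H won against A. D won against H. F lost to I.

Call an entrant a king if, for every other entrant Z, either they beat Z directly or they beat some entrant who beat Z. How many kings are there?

A cannot reach G in two steps.
B cannot reach G in two steps.
C cannot reach A, B, D, E, G, H, I in two steps.
D cannot reach E, G, I in two steps.
E cannot reach G in two steps.
F cannot reach A, B, C, D, E, G, H, I in two steps.
G reaches everyone (king).
H cannot reach D, E, G, I in two steps.
I cannot reach E, G in two steps.
Kings: G — 1.

1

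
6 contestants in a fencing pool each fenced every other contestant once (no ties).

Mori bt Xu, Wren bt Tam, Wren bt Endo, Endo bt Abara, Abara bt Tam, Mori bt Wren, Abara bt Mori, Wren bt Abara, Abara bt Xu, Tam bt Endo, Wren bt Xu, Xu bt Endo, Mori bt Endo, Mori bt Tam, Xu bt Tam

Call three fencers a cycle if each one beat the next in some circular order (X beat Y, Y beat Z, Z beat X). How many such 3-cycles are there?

Of the C(6,3) = 20 triples, the cyclic ones are: {Mori, Abara, Wren}; {Mori, Abara, Endo}; {Abara, Tam, Endo}; {Abara, Xu, Endo}.
That is 4.

4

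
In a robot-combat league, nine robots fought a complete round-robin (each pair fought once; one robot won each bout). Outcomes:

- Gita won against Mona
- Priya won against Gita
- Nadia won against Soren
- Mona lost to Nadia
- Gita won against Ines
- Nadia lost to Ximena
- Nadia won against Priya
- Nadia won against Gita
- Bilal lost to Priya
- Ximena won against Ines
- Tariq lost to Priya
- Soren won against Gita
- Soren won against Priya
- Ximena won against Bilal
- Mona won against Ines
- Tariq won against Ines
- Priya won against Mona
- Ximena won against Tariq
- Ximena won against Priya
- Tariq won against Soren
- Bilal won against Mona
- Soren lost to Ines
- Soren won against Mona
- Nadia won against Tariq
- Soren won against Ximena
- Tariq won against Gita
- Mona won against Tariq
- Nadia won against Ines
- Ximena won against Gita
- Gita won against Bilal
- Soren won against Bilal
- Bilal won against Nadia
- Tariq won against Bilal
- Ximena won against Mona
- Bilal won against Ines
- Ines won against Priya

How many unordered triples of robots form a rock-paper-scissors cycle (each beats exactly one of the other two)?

Win totals: Tariq 4, Bilal 3, Gita 3, Mona 2, Soren 5, Ximena 7, Priya 4, Ines 2, Nadia 6.
A robot with w wins dominates both others in C(w,2) triples; summing gives 6 + 3 + 3 + 1 + 10 + 21 + 6 + 1 + 15 = 66 transitive triples.
Total triples C(9,3) = 84, so cyclic triples = 84 − 66 = 18.

18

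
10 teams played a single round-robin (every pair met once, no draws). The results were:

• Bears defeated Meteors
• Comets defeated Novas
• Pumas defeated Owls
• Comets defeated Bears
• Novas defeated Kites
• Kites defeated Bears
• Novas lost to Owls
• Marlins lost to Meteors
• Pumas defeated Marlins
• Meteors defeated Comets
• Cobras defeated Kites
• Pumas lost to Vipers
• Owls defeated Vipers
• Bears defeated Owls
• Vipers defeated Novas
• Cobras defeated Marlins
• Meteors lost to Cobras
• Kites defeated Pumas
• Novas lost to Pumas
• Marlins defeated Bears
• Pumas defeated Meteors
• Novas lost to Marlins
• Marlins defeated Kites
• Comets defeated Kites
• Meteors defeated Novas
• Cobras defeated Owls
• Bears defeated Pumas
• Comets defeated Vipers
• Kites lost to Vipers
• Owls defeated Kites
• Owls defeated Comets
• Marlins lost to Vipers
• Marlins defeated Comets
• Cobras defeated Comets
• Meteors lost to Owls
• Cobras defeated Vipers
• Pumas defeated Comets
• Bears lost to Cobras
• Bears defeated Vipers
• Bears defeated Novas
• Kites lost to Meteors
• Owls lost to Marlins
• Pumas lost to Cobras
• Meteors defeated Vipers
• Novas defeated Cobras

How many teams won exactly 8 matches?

Win totals: Marlins 5, Vipers 4, Novas 2, Owls 5, Kites 2, Meteors 5, Cobras 8, Comets 4, Bears 5, Pumas 5.
Exactly 8: Cobras — 1 team.

1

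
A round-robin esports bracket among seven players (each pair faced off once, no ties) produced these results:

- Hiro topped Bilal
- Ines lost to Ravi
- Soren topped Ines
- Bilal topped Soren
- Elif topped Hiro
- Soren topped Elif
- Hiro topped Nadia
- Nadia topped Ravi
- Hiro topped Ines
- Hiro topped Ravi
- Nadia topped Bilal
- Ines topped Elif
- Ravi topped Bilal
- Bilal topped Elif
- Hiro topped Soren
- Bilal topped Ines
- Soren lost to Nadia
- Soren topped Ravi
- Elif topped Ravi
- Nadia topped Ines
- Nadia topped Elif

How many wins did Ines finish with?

Ines' results: beat Elif; lost to Bilal, Soren, Nadia, Ravi, Hiro.
That is 1 win.

1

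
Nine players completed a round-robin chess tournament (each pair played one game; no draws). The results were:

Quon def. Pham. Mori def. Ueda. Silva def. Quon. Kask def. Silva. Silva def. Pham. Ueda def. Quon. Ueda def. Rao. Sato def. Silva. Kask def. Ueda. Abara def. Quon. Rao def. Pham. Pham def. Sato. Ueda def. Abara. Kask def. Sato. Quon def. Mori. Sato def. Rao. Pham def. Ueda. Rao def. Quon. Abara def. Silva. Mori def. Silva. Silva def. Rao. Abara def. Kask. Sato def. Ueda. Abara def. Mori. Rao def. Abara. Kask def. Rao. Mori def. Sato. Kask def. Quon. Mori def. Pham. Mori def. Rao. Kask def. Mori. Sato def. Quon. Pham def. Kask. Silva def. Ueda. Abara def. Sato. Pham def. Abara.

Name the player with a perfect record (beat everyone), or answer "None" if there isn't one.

None

Highest win total is Kask with 6 (out of 8 possible).
Kask lost to Abara, Pham, so no player went undefeated.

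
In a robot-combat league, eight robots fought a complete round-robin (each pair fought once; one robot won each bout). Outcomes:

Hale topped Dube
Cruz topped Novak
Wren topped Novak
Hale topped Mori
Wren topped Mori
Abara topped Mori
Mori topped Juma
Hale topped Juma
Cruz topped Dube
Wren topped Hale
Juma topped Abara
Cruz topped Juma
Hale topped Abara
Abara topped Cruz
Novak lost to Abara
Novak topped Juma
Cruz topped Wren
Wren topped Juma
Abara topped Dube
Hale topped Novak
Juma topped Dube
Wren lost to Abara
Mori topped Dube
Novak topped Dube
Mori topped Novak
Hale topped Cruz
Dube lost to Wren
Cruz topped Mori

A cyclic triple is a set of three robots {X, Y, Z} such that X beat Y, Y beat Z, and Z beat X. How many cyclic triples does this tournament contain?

6

Win totals: Novak 2, Wren 5, Dube 0, Abara 5, Juma 2, Hale 6, Mori 3, Cruz 5.
A robot with w wins dominates both others in C(w,2) triples; summing gives 1 + 10 + 0 + 10 + 1 + 15 + 3 + 10 = 50 transitive triples.
Total triples C(8,3) = 56, so cyclic triples = 56 − 50 = 6.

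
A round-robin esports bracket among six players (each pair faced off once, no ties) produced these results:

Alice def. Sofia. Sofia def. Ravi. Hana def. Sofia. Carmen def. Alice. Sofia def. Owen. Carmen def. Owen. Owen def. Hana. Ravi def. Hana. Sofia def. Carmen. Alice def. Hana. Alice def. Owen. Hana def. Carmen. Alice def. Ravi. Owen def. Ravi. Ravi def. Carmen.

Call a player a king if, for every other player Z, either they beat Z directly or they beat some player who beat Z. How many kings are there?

5

Sofia reaches everyone (king).
Alice reaches everyone (king).
Ravi reaches everyone (king).
Owen cannot reach Alice in two steps.
Carmen reaches everyone (king).
Hana reaches everyone (king).
Kings: Sofia, Alice, Ravi, Carmen, Hana — 5.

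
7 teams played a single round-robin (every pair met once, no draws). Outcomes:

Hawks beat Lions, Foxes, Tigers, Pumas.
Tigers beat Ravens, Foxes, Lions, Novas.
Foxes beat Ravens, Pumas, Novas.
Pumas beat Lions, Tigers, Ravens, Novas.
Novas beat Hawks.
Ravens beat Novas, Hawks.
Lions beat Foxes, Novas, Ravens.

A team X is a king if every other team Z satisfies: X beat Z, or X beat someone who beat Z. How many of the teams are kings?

5

Pumas reaches everyone (king).
Hawks reaches everyone (king).
Lions cannot reach Tigers in two steps.
Foxes reaches everyone (king).
Tigers reaches everyone (king).
Novas cannot reach Ravens in two steps.
Ravens reaches everyone (king).
Kings: Pumas, Hawks, Foxes, Tigers, Ravens — 5.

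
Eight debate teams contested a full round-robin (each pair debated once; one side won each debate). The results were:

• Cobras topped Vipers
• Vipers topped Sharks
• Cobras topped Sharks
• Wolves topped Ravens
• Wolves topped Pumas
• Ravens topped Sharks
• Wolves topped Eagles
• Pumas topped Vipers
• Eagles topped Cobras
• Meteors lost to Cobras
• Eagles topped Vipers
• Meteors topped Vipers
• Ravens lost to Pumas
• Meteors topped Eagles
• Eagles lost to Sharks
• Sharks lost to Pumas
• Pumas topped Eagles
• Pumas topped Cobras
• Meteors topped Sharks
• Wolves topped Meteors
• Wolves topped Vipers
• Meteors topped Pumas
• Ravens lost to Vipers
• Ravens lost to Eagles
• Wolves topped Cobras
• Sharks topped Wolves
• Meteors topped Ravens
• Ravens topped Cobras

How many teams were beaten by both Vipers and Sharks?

Vipers beat: Sharks, Ravens.
Sharks beat: Eagles, Wolves.
No one was beaten by both.

0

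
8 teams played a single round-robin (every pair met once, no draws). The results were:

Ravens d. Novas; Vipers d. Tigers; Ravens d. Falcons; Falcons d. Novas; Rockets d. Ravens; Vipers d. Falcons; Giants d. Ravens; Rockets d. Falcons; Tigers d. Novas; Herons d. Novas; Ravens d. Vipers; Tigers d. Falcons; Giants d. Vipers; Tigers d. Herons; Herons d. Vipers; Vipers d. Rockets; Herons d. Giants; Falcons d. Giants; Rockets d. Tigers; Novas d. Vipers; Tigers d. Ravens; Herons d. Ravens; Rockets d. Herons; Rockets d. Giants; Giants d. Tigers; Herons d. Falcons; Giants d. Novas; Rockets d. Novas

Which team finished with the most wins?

Win totals: Tigers 4, Rockets 6, Novas 1, Falcons 2, Ravens 3, Vipers 3, Herons 5, Giants 4.
Rockets leads with 6 wins (next highest: 5).

Rockets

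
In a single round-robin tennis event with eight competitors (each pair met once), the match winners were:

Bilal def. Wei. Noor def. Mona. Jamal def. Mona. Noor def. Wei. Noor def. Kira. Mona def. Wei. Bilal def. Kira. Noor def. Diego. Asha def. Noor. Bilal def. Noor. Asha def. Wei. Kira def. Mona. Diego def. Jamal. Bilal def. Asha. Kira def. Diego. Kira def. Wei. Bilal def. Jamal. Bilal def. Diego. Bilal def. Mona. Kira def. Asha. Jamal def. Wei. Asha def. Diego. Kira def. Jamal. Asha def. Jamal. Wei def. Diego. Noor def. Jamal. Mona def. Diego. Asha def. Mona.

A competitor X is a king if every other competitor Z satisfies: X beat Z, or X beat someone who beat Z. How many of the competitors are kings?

1

Asha cannot reach Bilal in two steps.
Wei cannot reach Asha, Mona, Noor, Bilal, Kira in two steps.
Mona cannot reach Asha, Noor, Bilal, Kira in two steps.
Diego cannot reach Asha, Noor, Bilal, Kira in two steps.
Noor cannot reach Bilal in two steps.
Bilal reaches everyone (king).
Kira cannot reach Bilal in two steps.
Jamal cannot reach Asha, Noor, Bilal, Kira in two steps.
Kings: Bilal — 1.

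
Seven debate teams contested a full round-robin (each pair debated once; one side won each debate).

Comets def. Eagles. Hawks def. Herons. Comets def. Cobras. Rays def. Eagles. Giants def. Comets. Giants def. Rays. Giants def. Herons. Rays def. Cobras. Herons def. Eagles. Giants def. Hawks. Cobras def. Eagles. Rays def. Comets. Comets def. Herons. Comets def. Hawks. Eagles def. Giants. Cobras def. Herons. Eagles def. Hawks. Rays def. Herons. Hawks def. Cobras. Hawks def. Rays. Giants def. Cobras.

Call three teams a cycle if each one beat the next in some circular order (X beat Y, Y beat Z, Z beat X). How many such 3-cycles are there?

8

Win totals: Giants 5, Rays 4, Hawks 3, Cobras 2, Comets 4, Herons 1, Eagles 2.
A team with w wins dominates both others in C(w,2) triples; summing gives 10 + 6 + 3 + 1 + 6 + 0 + 1 = 27 transitive triples.
Total triples C(7,3) = 35, so cyclic triples = 35 − 27 = 8.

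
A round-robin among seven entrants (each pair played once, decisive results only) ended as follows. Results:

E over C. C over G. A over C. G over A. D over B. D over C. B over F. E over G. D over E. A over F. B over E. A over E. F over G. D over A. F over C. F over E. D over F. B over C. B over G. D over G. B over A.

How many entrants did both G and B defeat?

1

G beat: A.
B beat: A, C, E, F, G.
Both beat: A — 1.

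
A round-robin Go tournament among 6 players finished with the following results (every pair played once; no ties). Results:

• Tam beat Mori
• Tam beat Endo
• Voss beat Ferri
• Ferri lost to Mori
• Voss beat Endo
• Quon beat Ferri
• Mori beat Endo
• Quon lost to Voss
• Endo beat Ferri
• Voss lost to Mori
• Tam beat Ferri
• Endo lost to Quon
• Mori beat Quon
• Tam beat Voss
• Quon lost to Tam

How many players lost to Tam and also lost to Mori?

Tam beat: Ferri, Voss, Mori, Quon, Endo.
Mori beat: Ferri, Voss, Quon, Endo.
Both beat: Ferri, Voss, Quon, Endo — 4.

4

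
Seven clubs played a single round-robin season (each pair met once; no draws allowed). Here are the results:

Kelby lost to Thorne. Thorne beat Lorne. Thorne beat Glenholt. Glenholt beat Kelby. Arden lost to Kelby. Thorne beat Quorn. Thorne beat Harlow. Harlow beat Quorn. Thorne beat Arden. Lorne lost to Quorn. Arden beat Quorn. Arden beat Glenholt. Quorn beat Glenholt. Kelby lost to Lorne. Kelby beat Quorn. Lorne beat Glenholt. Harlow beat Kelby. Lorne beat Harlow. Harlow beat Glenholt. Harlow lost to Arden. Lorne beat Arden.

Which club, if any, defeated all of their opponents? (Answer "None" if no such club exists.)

Thorne

Thorne has 6 wins out of 6 opponents — a perfect record.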